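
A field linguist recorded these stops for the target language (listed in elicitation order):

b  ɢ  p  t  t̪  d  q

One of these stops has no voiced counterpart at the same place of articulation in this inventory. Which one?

Bilabial: /p/ ~ /b/
Alveolar: /t/ ~ /d/
Uvular: /q/ ~ /ɢ/
Dental: only /t̪/ (voiceless); no voiced partner.
So /t̪/ is the unpaired segment.

/t̪/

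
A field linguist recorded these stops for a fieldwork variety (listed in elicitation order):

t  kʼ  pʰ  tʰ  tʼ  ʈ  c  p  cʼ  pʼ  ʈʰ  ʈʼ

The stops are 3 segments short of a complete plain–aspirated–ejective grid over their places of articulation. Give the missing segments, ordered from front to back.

Plain: /p/ (bilabial), /t/ (alveolar), /ʈ/ (retroflex), /c/ (palatal).
Aspirated: /pʰ/ (bilabial), /tʰ/ (alveolar), /ʈʰ/ (retroflex).
Ejective: /pʼ/ (bilabial), /tʼ/ (alveolar), /ʈʼ/ (retroflex), /cʼ/ (palatal), /kʼ/ (velar).
Gaps, from front to back: palatal lacks aspirated (/cʰ/); velar lacks plain (/k/); velar lacks aspirated (/kʰ/).

/cʰ/, /k/, /kʰ/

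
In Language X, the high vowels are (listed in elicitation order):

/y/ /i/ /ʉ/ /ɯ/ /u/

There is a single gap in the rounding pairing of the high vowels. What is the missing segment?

/ɨ/

backness          unrounded  rounded 
front             i         y       
central           —         ʉ       
back              ɯ         u       
The central row has no unrounded member, so the gap is the central unrounded vowel /ɨ/.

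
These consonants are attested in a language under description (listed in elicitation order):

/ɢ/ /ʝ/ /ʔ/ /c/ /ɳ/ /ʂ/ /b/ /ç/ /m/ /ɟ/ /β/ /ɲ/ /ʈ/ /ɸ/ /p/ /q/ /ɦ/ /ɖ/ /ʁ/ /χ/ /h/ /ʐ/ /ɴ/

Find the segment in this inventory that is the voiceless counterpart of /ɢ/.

/ɢ/ is a voiced uvular stop.
The voiceless counterpart is a voiceless uvular stop — in this inventory, /q/.

/q/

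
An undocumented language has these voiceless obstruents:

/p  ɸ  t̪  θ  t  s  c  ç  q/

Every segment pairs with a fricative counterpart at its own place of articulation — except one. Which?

/q/

Bilabial: /p/ ~ /ɸ/
Dental: /t̪/ ~ /θ/
Alveolar: /t/ ~ /s/
Palatal: /c/ ~ /ç/
Uvular: only /q/ (stop); no fricative partner.
So /q/ is the unpaired segment.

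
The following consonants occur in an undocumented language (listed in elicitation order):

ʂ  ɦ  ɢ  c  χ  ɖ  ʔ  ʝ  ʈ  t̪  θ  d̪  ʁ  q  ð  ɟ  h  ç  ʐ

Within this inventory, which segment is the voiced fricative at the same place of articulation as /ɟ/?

/ʝ/

/ɟ/ is a voiced palatal stop.
The voiced fricative at the same place is a voiced palatal fricative — in this inventory, /ʝ/.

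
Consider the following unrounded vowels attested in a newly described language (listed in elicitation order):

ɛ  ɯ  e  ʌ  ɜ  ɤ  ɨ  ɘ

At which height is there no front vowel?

height            front     central   back    
high              —         ɨ         ɯ       
high-mid          e         ɘ         ɤ       
low-mid           ɛ         ɜ         ʌ       
Every height has a front member except high, where /i/ would be expected.

high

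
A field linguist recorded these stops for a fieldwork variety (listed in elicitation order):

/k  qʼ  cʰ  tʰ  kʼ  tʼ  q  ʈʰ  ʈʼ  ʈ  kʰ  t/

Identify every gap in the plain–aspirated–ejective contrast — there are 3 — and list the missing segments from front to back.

/c/, /cʼ/, /qʰ/

alveolar: plain /t/, aspirated /tʰ/, ejective /tʼ/.
retroflex: plain /ʈ/, aspirated /ʈʰ/, ejective /ʈʼ/.
palatal: plain —, aspirated /cʰ/, ejective —.
velar: plain /k/, aspirated /kʰ/, ejective /kʼ/.
uvular: plain /q/, aspirated —, ejective /qʼ/.
Gaps, from front to back: palatal lacks plain (/c/); palatal lacks ejective (/cʼ/); uvular lacks aspirated (/qʰ/).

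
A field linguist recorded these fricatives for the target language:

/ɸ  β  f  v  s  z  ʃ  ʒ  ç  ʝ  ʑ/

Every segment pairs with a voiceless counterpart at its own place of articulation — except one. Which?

/ʑ/

Bilabial: /ɸ/ ~ /β/
Labiodental: /f/ ~ /v/
Alveolar: /s/ ~ /z/
Postalveolar: /ʃ/ ~ /ʒ/
Palatal: /ç/ ~ /ʝ/
Alveolo-palatal: only /ʑ/ (voiced); no voiceless partner.
So /ʑ/ is the unpaired segment.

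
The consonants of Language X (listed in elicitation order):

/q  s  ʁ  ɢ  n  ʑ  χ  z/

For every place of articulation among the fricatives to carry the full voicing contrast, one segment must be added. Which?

/ɕ/

alveolar: voiceless /s/, voiced /z/.
alveolo-palatal: voiceless —, voiced /ʑ/.
uvular: voiceless /χ/, voiced /ʁ/.
The alveolo-palatal row has no voiceless member, so the gap is the voiceless alveolo-palatal fricative /ɕ/.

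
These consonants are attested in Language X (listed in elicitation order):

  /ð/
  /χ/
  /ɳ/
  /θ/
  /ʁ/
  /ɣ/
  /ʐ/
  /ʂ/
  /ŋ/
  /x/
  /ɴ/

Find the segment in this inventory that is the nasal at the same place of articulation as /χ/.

/χ/ is a voiceless uvular fricative.
The nasal at the same place is an uvular nasal — in this inventory, /ɴ/.

/ɴ/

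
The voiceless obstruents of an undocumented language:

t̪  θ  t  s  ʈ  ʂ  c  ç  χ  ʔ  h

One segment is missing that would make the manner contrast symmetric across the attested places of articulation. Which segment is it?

Stop: /t̪/ (dental), /t/ (alveolar), /ʈ/ (retroflex), /c/ (palatal), /ʔ/ (glottal).
Fricative: /θ/ (dental), /s/ (alveolar), /ʂ/ (retroflex), /ç/ (palatal), /χ/ (uvular), /h/ (glottal).
The uvular row has no stop member, so the gap is the uvular stop /q/.

/q/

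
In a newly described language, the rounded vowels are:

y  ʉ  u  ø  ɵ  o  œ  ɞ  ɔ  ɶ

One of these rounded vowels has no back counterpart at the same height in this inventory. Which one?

High: /y/ ~ /ʉ/ ~ /u/
High-mid: /ø/ ~ /ɵ/ ~ /o/
Low-mid: /œ/ ~ /ɞ/ ~ /ɔ/
Low: only /ɶ/ (front); no back partner.
So /ɶ/ is the unpaired segment.

/ɶ/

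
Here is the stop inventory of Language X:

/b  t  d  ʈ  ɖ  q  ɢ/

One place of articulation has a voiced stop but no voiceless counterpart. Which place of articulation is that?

bilabial

Voiceless: /t/ (alveolar), /ʈ/ (retroflex), /q/ (uvular).
Voiced: /b/ (bilabial), /d/ (alveolar), /ɖ/ (retroflex), /ɢ/ (uvular).
Every place of articulation has a voiceless member except bilabial, where /p/ would be expected.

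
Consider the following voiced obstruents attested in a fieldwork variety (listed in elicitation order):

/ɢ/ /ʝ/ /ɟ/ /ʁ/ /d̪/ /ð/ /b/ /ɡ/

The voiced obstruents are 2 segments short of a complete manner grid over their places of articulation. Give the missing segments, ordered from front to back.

/β/, /ɣ/

place of articulation  stop      fricative
bilabial          b         —       
dental            d̪        ð       
palatal           ɟ         ʝ       
velar             ɡ         —       
uvular            ɢ         ʁ       
Gaps, from front to back: bilabial lacks fricative (/β/); velar lacks fricative (/ɣ/).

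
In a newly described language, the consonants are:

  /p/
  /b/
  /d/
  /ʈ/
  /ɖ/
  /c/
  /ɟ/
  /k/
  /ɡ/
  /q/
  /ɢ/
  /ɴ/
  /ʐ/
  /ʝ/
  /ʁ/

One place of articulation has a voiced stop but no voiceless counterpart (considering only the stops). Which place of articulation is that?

alveolar

bilabial: voiceless /p/, voiced /b/.
alveolar: voiceless —, voiced /d/.
retroflex: voiceless /ʈ/, voiced /ɖ/.
palatal: voiceless /c/, voiced /ɟ/.
velar: voiceless /k/, voiced /ɡ/.
uvular: voiceless /q/, voiced /ɢ/.
Every place of articulation has a voiceless member except alveolar, where /t/ would be expected.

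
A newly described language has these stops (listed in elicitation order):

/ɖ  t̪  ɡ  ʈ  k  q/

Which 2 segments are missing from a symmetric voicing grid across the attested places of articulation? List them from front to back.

/d̪/, /ɢ/

dental: voiceless /t̪/, voiced —.
retroflex: voiceless /ʈ/, voiced /ɖ/.
velar: voiceless /k/, voiced /ɡ/.
uvular: voiceless /q/, voiced —.
Gaps, from front to back: dental lacks voiced (/d̪/); uvular lacks voiced (/ɢ/).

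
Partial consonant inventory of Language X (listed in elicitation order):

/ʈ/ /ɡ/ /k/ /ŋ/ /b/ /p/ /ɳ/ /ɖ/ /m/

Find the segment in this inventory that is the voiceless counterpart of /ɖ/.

/ɖ/ is a voiced retroflex stop.
The voiceless counterpart is a voiceless retroflex stop — in this inventory, /ʈ/.

/ʈ/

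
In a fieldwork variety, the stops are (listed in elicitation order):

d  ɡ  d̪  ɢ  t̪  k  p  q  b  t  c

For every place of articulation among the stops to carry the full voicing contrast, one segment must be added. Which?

bilabial: voiceless /p/, voiced /b/.
dental: voiceless /t̪/, voiced /d̪/.
alveolar: voiceless /t/, voiced /d/.
palatal: voiceless /c/, voiced —.
velar: voiceless /k/, voiced /ɡ/.
uvular: voiceless /q/, voiced /ɢ/.
The palatal row has no voiced member, so the gap is the voiced palatal stop /ɟ/.

/ɟ/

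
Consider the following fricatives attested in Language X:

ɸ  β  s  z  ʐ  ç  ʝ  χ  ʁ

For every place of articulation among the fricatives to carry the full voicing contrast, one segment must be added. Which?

bilabial: voiceless /ɸ/, voiced /β/.
alveolar: voiceless /s/, voiced /z/.
retroflex: voiceless —, voiced /ʐ/.
palatal: voiceless /ç/, voiced /ʝ/.
uvular: voiceless /χ/, voiced /ʁ/.
The retroflex row has no voiceless member, so the gap is the voiceless retroflex fricative /ʂ/.

/ʂ/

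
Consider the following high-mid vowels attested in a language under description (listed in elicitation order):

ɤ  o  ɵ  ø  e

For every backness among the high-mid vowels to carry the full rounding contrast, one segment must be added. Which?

backness          unrounded  rounded 
front             e         ø       
central           —         ɵ       
back              ɤ         o       
The central row has no unrounded member, so the gap is the central unrounded vowel /ɘ/.

/ɘ/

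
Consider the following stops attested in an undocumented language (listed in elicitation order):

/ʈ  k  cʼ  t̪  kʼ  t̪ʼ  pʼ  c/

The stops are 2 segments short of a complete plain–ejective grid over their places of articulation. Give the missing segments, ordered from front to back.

/p/, /ʈʼ/

Plain: /t̪/ (dental), /ʈ/ (retroflex), /c/ (palatal), /k/ (velar).
Ejective: /pʼ/ (bilabial), /t̪ʼ/ (dental), /cʼ/ (palatal), /kʼ/ (velar).
Gaps, from front to back: bilabial lacks plain (/p/); retroflex lacks ejective (/ʈʼ/).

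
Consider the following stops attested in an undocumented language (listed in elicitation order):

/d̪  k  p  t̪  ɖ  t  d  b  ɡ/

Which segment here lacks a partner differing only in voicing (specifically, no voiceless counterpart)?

/ɖ/

Bilabial: /p/ ~ /b/
Dental: /t̪/ ~ /d̪/
Alveolar: /t/ ~ /d/
Velar: /k/ ~ /ɡ/
Retroflex: only /ɖ/ (voiced); no voiceless partner.
So /ɖ/ is the unpaired segment.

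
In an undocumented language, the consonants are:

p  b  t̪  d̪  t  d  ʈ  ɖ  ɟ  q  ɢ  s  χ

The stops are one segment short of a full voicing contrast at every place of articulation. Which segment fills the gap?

/c/

Voiceless: /p/ (bilabial), /t̪/ (dental), /t/ (alveolar), /ʈ/ (retroflex), /q/ (uvular).
Voiced: /b/ (bilabial), /d̪/ (dental), /d/ (alveolar), /ɖ/ (retroflex), /ɟ/ (palatal), /ɢ/ (uvular).
The palatal row has no voiceless member, so the gap is the voiceless palatal stop /c/.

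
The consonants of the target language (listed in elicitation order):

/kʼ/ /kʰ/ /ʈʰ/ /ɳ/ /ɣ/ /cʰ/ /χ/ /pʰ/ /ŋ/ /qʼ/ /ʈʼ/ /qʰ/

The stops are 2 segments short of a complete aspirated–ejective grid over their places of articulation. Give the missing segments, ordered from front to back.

/pʼ/, /cʼ/

place of articulation  aspirated  ejective
bilabial          pʰ        —       
retroflex         ʈʰ        ʈʼ      
palatal           cʰ        —       
velar             kʰ        kʼ      
uvular            qʰ        qʼ      
Gaps, from front to back: bilabial lacks ejective (/pʼ/); palatal lacks ejective (/cʼ/).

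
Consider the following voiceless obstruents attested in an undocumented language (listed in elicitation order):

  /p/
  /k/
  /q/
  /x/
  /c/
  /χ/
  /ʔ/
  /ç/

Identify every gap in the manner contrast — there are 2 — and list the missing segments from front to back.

place of articulation  stop      fricative
bilabial          p         —       
palatal           c         ç       
velar             k         x       
uvular            q         χ       
glottal           ʔ         —       
Gaps, from front to back: bilabial lacks fricative (/ɸ/); glottal lacks fricative (/h/).

/ɸ/, /h/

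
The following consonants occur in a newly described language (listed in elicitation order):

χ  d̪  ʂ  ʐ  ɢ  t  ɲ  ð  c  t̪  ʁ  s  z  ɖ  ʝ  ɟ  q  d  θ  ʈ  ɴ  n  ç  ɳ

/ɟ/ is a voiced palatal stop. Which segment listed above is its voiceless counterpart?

The voiceless counterpart is a voiceless palatal stop — in this inventory, /c/.

/c/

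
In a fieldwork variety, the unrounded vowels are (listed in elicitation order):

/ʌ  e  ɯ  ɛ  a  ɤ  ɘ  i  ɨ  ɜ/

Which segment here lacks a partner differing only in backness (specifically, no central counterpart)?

High: /i/ ~ /ɨ/ ~ /ɯ/
High-mid: /e/ ~ /ɘ/ ~ /ɤ/
Low-mid: /ɛ/ ~ /ɜ/ ~ /ʌ/
Low: only /a/ (front); no central partner.
So /a/ is the unpaired segment.

/a/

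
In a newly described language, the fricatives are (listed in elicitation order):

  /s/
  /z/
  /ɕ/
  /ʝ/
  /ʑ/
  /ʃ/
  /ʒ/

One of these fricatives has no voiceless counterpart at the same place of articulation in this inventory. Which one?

Alveolar: /s/ ~ /z/
Postalveolar: /ʃ/ ~ /ʒ/
Alveolo-palatal: /ɕ/ ~ /ʑ/
Palatal: only /ʝ/ (voiced); no voiceless partner.
So /ʝ/ is the unpaired segment.

/ʝ/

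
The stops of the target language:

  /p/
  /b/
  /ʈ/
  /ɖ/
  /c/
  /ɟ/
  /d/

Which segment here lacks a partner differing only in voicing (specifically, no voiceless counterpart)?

/d/

Bilabial: /p/ ~ /b/
Retroflex: /ʈ/ ~ /ɖ/
Palatal: /c/ ~ /ɟ/
Alveolar: only /d/ (voiced); no voiceless partner.
So /d/ is the unpaired segment.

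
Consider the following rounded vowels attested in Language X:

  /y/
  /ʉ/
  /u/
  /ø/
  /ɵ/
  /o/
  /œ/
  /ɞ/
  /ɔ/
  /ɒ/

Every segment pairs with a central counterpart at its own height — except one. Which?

High: /y/ ~ /ʉ/ ~ /u/
High-mid: /ø/ ~ /ɵ/ ~ /o/
Low-mid: /œ/ ~ /ɞ/ ~ /ɔ/
Low: only /ɒ/ (back); no central partner.
So /ɒ/ is the unpaired segment.

/ɒ/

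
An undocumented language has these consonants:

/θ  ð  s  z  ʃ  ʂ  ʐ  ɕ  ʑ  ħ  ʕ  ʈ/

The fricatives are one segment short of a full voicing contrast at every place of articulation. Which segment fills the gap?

/ʒ/

place of articulation  voiceless  voiced  
dental            θ         ð       
alveolar          s         z       
postalveolar      ʃ         —       
retroflex         ʂ         ʐ       
alveolo-palatal   ɕ         ʑ       
pharyngeal        ħ         ʕ       
The postalveolar row has no voiced member, so the gap is the voiced postalveolar fricative /ʒ/.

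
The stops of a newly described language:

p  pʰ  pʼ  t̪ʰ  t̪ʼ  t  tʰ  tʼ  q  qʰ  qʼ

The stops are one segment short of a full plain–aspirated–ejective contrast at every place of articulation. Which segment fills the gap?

/t̪/

Plain: /p/ (bilabial), /t/ (alveolar), /q/ (uvular).
Aspirated: /pʰ/ (bilabial), /t̪ʰ/ (dental), /tʰ/ (alveolar), /qʰ/ (uvular).
Ejective: /pʼ/ (bilabial), /t̪ʼ/ (dental), /tʼ/ (alveolar), /qʼ/ (uvular).
The dental row has no plain member, so the gap is the plain dental stop /t̪/.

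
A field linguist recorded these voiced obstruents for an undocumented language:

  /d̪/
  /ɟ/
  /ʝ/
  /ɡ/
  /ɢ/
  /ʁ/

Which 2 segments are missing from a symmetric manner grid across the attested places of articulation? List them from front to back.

/ð/, /ɣ/

place of articulation  stop      fricative
dental            d̪        —       
palatal           ɟ         ʝ       
velar             ɡ         —       
uvular            ɢ         ʁ       
Gaps, from front to back: dental lacks fricative (/ð/); velar lacks fricative (/ɣ/).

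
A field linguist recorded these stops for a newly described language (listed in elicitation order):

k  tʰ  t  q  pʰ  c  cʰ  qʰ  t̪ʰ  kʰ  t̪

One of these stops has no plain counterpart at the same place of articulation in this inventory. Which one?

/pʰ/

Dental: /t̪/ ~ /t̪ʰ/
Alveolar: /t/ ~ /tʰ/
Palatal: /c/ ~ /cʰ/
Velar: /k/ ~ /kʰ/
Uvular: /q/ ~ /qʰ/
Bilabial: only /pʰ/ (aspirated); no plain partner.
So /pʰ/ is the unpaired segment.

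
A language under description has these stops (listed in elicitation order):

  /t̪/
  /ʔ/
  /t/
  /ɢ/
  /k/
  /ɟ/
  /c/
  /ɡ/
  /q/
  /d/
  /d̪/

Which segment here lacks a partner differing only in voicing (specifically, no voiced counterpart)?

Dental: /t̪/ ~ /d̪/
Alveolar: /t/ ~ /d/
Palatal: /c/ ~ /ɟ/
Velar: /k/ ~ /ɡ/
Uvular: /q/ ~ /ɢ/
Glottal: only /ʔ/ (voiceless); no voiced partner.
So /ʔ/ is the unpaired segment.

/ʔ/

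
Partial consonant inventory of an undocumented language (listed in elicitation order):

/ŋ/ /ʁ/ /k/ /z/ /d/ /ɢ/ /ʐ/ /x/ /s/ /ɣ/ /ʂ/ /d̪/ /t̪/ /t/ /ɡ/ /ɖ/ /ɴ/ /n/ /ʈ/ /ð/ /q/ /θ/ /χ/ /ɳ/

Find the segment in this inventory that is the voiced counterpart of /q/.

/ɢ/

/q/ is a voiceless uvular stop.
The voiced counterpart is a voiced uvular stop — in this inventory, /ɢ/.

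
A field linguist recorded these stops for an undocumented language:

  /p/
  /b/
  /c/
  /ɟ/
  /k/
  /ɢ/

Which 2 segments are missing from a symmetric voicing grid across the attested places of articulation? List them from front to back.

Voiceless: /p/ (bilabial), /c/ (palatal), /k/ (velar).
Voiced: /b/ (bilabial), /ɟ/ (palatal), /ɢ/ (uvular).
Gaps, from front to back: velar lacks voiced (/ɡ/); uvular lacks voiceless (/q/).

/ɡ/, /q/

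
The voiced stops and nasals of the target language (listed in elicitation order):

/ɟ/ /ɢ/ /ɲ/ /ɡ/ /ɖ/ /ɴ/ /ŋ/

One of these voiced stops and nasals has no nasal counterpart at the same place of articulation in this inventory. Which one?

/ɖ/

Palatal: /ɟ/ ~ /ɲ/
Velar: /ɡ/ ~ /ŋ/
Uvular: /ɢ/ ~ /ɴ/
Retroflex: only /ɖ/ (oral stop); no nasal partner.
So /ɖ/ is the unpaired segment.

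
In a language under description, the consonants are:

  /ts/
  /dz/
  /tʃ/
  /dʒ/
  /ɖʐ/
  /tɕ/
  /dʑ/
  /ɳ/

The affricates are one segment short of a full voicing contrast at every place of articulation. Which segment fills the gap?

/ʈʂ/

place of articulation  voiceless  voiced  
alveolar          ts        dz      
postalveolar      tʃ        dʒ      
retroflex         —         ɖʐ      
alveolo-palatal   tɕ        dʑ      
The retroflex row has no voiceless member, so the gap is the voiceless retroflex affricate /ʈʂ/.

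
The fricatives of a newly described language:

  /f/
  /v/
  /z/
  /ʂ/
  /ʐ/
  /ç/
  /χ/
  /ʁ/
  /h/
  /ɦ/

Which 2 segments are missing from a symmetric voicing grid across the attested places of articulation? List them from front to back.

/s/, /ʝ/

labiodental: voiceless /f/, voiced /v/.
alveolar: voiceless —, voiced /z/.
retroflex: voiceless /ʂ/, voiced /ʐ/.
palatal: voiceless /ç/, voiced —.
uvular: voiceless /χ/, voiced /ʁ/.
glottal: voiceless /h/, voiced /ɦ/.
Gaps, from front to back: alveolar lacks voiceless (/s/); palatal lacks voiced (/ʝ/).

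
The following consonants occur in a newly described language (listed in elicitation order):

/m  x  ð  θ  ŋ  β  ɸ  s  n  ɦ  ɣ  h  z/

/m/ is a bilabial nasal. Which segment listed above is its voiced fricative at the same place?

The voiced fricative at the same place is a voiced bilabial fricative — in this inventory, /β/.

/β/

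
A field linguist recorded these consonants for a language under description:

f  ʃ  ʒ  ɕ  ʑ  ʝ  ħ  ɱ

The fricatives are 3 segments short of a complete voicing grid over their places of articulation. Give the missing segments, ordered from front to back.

/v/, /ç/, /ʕ/

Voiceless: /f/ (labiodental), /ʃ/ (postalveolar), /ɕ/ (alveolo-palatal), /ħ/ (pharyngeal).
Voiced: /ʒ/ (postalveolar), /ʑ/ (alveolo-palatal), /ʝ/ (palatal).
Gaps, from front to back: labiodental lacks voiced (/v/); palatal lacks voiceless (/ç/); pharyngeal lacks voiced (/ʕ/).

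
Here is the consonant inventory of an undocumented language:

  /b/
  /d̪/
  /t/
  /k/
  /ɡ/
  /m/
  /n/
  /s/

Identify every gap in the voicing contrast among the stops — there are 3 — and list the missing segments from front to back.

bilabial: voiceless —, voiced /b/.
dental: voiceless —, voiced /d̪/.
alveolar: voiceless /t/, voiced —.
velar: voiceless /k/, voiced /ɡ/.
Gaps, from front to back: bilabial lacks voiceless (/p/); dental lacks voiceless (/t̪/); alveolar lacks voiced (/d/).

/p/, /t̪/, /d/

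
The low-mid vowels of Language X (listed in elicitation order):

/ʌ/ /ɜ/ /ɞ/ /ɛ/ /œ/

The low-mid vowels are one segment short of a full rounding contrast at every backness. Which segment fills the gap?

front: unrounded /ɛ/, rounded /œ/.
central: unrounded /ɜ/, rounded /ɞ/.
back: unrounded /ʌ/, rounded —.
The back row has no rounded member, so the gap is the back rounded vowel /ɔ/.

/ɔ/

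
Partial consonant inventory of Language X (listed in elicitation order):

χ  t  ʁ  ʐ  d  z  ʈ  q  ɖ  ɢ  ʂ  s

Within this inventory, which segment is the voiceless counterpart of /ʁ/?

/χ/

/ʁ/ is a voiced uvular fricative.
The voiceless counterpart is a voiceless uvular fricative — in this inventory, /χ/.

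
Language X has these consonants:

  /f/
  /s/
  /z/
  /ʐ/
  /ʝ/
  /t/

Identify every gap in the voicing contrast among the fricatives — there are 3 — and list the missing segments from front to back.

Voiceless: /f/ (labiodental), /s/ (alveolar).
Voiced: /z/ (alveolar), /ʐ/ (retroflex), /ʝ/ (palatal).
Gaps, from front to back: labiodental lacks voiced (/v/); retroflex lacks voiceless (/ʂ/); palatal lacks voiceless (/ç/).

/v/, /ʂ/, /ç/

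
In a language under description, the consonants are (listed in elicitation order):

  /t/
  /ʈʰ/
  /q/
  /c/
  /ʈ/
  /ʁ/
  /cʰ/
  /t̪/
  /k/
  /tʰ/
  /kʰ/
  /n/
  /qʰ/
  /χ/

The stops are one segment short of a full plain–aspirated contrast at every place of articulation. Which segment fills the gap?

Plain: /t̪/ (dental), /t/ (alveolar), /ʈ/ (retroflex), /c/ (palatal), /k/ (velar), /q/ (uvular).
Aspirated: /tʰ/ (alveolar), /ʈʰ/ (retroflex), /cʰ/ (palatal), /kʰ/ (velar), /qʰ/ (uvular).
The dental row has no aspirated member, so the gap is the aspirated dental stop /t̪ʰ/.

/t̪ʰ/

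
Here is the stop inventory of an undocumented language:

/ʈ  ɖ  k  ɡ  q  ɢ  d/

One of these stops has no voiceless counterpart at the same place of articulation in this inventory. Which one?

Retroflex: /ʈ/ ~ /ɖ/
Velar: /k/ ~ /ɡ/
Uvular: /q/ ~ /ɢ/
Alveolar: only /d/ (voiced); no voiceless partner.
So /d/ is the unpaired segment.

/d/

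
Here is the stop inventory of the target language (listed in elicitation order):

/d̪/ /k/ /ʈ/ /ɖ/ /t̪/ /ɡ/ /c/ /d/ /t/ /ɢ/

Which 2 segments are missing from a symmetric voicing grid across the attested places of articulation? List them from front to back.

place of articulation  voiceless  voiced  
dental            t̪        d̪      
alveolar          t         d       
retroflex         ʈ         ɖ       
palatal           c         —       
velar             k         ɡ       
uvular            —         ɢ       
Gaps, from front to back: palatal lacks voiced (/ɟ/); uvular lacks voiceless (/q/).

/ɟ/, /q/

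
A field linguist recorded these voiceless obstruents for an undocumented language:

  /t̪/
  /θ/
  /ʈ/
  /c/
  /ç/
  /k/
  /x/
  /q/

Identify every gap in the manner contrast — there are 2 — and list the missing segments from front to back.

/ʂ/, /χ/

Stop: /t̪/ (dental), /ʈ/ (retroflex), /c/ (palatal), /k/ (velar), /q/ (uvular).
Fricative: /θ/ (dental), /ç/ (palatal), /x/ (velar).
Gaps, from front to back: retroflex lacks fricative (/ʂ/); uvular lacks fricative (/χ/).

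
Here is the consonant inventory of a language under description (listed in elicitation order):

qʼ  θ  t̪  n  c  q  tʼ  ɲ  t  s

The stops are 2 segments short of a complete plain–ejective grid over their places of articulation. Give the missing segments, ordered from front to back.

dental: plain /t̪/, ejective —.
alveolar: plain /t/, ejective /tʼ/.
palatal: plain /c/, ejective —.
uvular: plain /q/, ejective /qʼ/.
Gaps, from front to back: dental lacks ejective (/t̪ʼ/); palatal lacks ejective (/cʼ/).

/t̪ʼ/, /cʼ/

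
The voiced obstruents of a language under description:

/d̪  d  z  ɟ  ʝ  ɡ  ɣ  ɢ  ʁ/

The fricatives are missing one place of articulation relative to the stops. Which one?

Stop: /d̪/ (dental), /d/ (alveolar), /ɟ/ (palatal), /ɡ/ (velar), /ɢ/ (uvular).
Fricative: /z/ (alveolar), /ʝ/ (palatal), /ɣ/ (velar), /ʁ/ (uvular).
Every place of articulation has a fricative member except dental, where /ð/ would be expected.

dental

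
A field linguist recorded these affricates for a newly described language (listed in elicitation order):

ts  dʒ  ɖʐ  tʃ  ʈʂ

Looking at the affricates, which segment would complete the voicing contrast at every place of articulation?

Voiceless: /ts/ (alveolar), /tʃ/ (postalveolar), /ʈʂ/ (retroflex).
Voiced: /dʒ/ (postalveolar), /ɖʐ/ (retroflex).
The alveolar row has no voiced member, so the gap is the voiced alveolar affricate /dz/.

/dz/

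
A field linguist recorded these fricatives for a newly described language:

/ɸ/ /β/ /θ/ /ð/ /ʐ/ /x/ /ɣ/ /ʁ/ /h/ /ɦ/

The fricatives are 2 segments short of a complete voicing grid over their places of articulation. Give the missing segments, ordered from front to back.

/ʂ/, /χ/

Voiceless: /ɸ/ (bilabial), /θ/ (dental), /x/ (velar), /h/ (glottal).
Voiced: /β/ (bilabial), /ð/ (dental), /ʐ/ (retroflex), /ɣ/ (velar), /ʁ/ (uvular), /ɦ/ (glottal).
Gaps, from front to back: retroflex lacks voiceless (/ʂ/); uvular lacks voiceless (/χ/).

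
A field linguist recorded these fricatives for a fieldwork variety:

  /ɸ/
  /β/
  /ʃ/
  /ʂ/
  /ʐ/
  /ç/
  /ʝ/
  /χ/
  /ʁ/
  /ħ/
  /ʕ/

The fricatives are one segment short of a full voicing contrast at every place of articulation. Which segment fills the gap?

bilabial: voiceless /ɸ/, voiced /β/.
postalveolar: voiceless /ʃ/, voiced —.
retroflex: voiceless /ʂ/, voiced /ʐ/.
palatal: voiceless /ç/, voiced /ʝ/.
uvular: voiceless /χ/, voiced /ʁ/.
pharyngeal: voiceless /ħ/, voiced /ʕ/.
The postalveolar row has no voiced member, so the gap is the voiced postalveolar fricative /ʒ/.

/ʒ/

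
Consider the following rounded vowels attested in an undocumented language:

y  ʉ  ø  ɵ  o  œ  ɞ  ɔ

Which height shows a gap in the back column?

high: front /y/, central /ʉ/, back —.
high-mid: front /ø/, central /ɵ/, back /o/.
low-mid: front /œ/, central /ɞ/, back /ɔ/.
Every height has a back member except high, where /u/ would be expected.

high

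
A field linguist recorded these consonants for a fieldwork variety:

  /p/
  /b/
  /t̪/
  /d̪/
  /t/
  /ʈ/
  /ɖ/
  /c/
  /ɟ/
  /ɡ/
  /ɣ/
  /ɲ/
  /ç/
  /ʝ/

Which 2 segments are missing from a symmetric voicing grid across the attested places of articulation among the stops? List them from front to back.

bilabial: voiceless /p/, voiced /b/.
dental: voiceless /t̪/, voiced /d̪/.
alveolar: voiceless /t/, voiced —.
retroflex: voiceless /ʈ/, voiced /ɖ/.
palatal: voiceless /c/, voiced /ɟ/.
velar: voiceless —, voiced /ɡ/.
Gaps, from front to back: alveolar lacks voiced (/d/); velar lacks voiceless (/k/).

/d/, /k/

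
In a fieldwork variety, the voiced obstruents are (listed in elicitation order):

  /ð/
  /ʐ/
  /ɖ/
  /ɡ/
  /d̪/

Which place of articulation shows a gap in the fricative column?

velar

dental: stop /d̪/, fricative /ð/.
retroflex: stop /ɖ/, fricative /ʐ/.
velar: stop /ɡ/, fricative —.
Every place of articulation has a fricative member except velar, where /ɣ/ would be expected.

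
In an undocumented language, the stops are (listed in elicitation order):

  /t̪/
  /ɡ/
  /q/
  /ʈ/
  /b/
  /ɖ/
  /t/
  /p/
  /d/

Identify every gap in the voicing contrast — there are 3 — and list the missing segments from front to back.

place of articulation  voiceless  voiced  
bilabial          p         b       
dental            t̪        —       
alveolar          t         d       
retroflex         ʈ         ɖ       
velar             —         ɡ       
uvular            q         —       
Gaps, from front to back: dental lacks voiced (/d̪/); velar lacks voiceless (/k/); uvular lacks voiced (/ɢ/).

/d̪/, /k/, /ɢ/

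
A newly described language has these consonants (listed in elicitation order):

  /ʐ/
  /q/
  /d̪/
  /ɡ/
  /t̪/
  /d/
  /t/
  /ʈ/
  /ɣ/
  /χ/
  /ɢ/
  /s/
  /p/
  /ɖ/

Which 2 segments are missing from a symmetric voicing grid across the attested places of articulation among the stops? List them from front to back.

/b/, /k/

Voiceless: /p/ (bilabial), /t̪/ (dental), /t/ (alveolar), /ʈ/ (retroflex), /q/ (uvular).
Voiced: /d̪/ (dental), /d/ (alveolar), /ɖ/ (retroflex), /ɡ/ (velar), /ɢ/ (uvular).
Gaps, from front to back: bilabial lacks voiced (/b/); velar lacks voiceless (/k/).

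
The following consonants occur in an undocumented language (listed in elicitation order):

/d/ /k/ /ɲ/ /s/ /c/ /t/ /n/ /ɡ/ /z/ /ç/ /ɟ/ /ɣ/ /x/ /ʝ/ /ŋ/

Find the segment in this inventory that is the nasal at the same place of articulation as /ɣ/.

/ŋ/

/ɣ/ is a voiced velar fricative.
The nasal at the same place is a velar nasal — in this inventory, /ŋ/.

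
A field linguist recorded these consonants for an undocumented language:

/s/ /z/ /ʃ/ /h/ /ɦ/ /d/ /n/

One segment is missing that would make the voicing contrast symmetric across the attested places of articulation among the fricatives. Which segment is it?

alveolar: voiceless /s/, voiced /z/.
postalveolar: voiceless /ʃ/, voiced —.
glottal: voiceless /h/, voiced /ɦ/.
The postalveolar row has no voiced member, so the gap is the voiced postalveolar fricative /ʒ/.

/ʒ/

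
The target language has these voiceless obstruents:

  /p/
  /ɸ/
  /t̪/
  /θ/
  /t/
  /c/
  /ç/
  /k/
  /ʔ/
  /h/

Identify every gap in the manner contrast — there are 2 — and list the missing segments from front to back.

/s/, /x/

place of articulation  stop      fricative
bilabial          p         ɸ       
dental            t̪        θ       
alveolar          t         —       
palatal           c         ç       
velar             k         —       
glottal           ʔ         h       
Gaps, from front to back: alveolar lacks fricative (/s/); velar lacks fricative (/x/).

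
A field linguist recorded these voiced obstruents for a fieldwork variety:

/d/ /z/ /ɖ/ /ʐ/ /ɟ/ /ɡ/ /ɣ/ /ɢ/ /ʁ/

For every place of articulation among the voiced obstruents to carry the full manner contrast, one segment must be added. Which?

/ʝ/

Stop: /d/ (alveolar), /ɖ/ (retroflex), /ɟ/ (palatal), /ɡ/ (velar), /ɢ/ (uvular).
Fricative: /z/ (alveolar), /ʐ/ (retroflex), /ɣ/ (velar), /ʁ/ (uvular).
The palatal row has no fricative member, so the gap is the palatal fricative /ʝ/.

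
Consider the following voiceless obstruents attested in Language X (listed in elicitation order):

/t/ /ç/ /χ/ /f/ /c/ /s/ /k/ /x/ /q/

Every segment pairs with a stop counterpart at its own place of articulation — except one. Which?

/f/

Alveolar: /t/ ~ /s/
Palatal: /c/ ~ /ç/
Velar: /k/ ~ /x/
Uvular: /q/ ~ /χ/
Labiodental: only /f/ (fricative); no stop partner.
So /f/ is the unpaired segment.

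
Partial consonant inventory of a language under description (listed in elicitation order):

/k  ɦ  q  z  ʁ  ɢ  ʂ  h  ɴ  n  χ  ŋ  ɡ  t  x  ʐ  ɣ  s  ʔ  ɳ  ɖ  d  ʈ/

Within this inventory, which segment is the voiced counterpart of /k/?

/k/ is a voiceless velar stop.
The voiced counterpart is a voiced velar stop — in this inventory, /ɡ/.

/ɡ/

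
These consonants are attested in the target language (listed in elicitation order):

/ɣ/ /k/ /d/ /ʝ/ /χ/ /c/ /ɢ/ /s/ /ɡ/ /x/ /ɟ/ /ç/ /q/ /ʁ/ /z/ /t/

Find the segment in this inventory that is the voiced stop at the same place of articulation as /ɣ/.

/ɣ/ is a voiced velar fricative.
The voiced stop at the same place is a voiced velar stop — in this inventory, /ɡ/.

/ɡ/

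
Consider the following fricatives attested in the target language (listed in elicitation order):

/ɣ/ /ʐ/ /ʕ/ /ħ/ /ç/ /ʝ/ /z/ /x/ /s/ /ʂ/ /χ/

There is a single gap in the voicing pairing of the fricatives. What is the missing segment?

alveolar: voiceless /s/, voiced /z/.
retroflex: voiceless /ʂ/, voiced /ʐ/.
palatal: voiceless /ç/, voiced /ʝ/.
velar: voiceless /x/, voiced /ɣ/.
uvular: voiceless /χ/, voiced —.
pharyngeal: voiceless /ħ/, voiced /ʕ/.
The uvular row has no voiced member, so the gap is the voiced uvular fricative /ʁ/.

/ʁ/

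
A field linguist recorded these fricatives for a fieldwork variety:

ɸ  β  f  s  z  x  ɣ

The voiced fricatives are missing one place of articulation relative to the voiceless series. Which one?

bilabial: voiceless /ɸ/, voiced /β/.
labiodental: voiceless /f/, voiced —.
alveolar: voiceless /s/, voiced /z/.
velar: voiceless /x/, voiced /ɣ/.
Every place of articulation has a voiced member except labiodental, where /v/ would be expected.

labiodental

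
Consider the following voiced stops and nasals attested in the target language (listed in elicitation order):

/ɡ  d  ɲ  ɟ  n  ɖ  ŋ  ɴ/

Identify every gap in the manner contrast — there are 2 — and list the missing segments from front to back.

/ɳ/, /ɢ/

alveolar: oral stop /d/, nasal /n/.
retroflex: oral stop /ɖ/, nasal —.
palatal: oral stop /ɟ/, nasal /ɲ/.
velar: oral stop /ɡ/, nasal /ŋ/.
uvular: oral stop —, nasal /ɴ/.
Gaps, from front to back: retroflex lacks nasal (/ɳ/); uvular lacks oral stop (/ɢ/).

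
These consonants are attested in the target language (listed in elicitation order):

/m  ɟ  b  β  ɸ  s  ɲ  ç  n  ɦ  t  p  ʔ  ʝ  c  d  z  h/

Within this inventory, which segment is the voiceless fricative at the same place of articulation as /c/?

/c/ is a voiceless palatal stop.
The voiceless fricative at the same place is a voiceless palatal fricative — in this inventory, /ç/.

/ç/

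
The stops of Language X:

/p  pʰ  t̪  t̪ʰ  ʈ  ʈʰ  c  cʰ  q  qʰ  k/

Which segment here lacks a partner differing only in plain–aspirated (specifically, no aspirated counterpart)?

Bilabial: /p/ ~ /pʰ/
Dental: /t̪/ ~ /t̪ʰ/
Retroflex: /ʈ/ ~ /ʈʰ/
Palatal: /c/ ~ /cʰ/
Uvular: /q/ ~ /qʰ/
Velar: only /k/ (plain); no aspirated partner.
So /k/ is the unpaired segment.

/k/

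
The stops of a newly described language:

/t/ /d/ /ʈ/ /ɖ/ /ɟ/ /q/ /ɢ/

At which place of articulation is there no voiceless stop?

palatal

alveolar: voiceless /t/, voiced /d/.
retroflex: voiceless /ʈ/, voiced /ɖ/.
palatal: voiceless —, voiced /ɟ/.
uvular: voiceless /q/, voiced /ɢ/.
Every place of articulation has a voiceless member except palatal, where /c/ would be expected.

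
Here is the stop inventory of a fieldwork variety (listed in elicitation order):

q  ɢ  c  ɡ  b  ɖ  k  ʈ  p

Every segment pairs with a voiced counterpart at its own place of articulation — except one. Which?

/c/

Bilabial: /p/ ~ /b/
Retroflex: /ʈ/ ~ /ɖ/
Velar: /k/ ~ /ɡ/
Uvular: /q/ ~ /ɢ/
Palatal: only /c/ (voiceless); no voiced partner.
So /c/ is the unpaired segment.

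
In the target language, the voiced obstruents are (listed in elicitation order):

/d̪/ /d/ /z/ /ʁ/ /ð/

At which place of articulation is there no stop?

Stop: /d̪/ (dental), /d/ (alveolar).
Fricative: /ð/ (dental), /z/ (alveolar), /ʁ/ (uvular).
Every place of articulation has a stop member except uvular, where /ɢ/ would be expected.

uvular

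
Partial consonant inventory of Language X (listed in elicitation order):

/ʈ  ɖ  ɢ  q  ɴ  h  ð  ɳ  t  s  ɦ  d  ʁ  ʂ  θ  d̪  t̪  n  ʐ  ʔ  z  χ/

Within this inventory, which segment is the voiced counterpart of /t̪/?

/t̪/ is a voiceless dental stop.
The voiced counterpart is a voiced dental stop — in this inventory, /d̪/.

/d̪/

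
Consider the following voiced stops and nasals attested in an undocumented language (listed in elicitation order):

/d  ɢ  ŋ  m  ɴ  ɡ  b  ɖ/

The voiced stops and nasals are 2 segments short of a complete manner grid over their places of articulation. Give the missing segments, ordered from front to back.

place of articulation  oral stop  nasal   
bilabial          b         m       
alveolar          d         —       
retroflex         ɖ         —       
velar             ɡ         ŋ       
uvular            ɢ         ɴ       
Gaps, from front to back: alveolar lacks nasal (/n/); retroflex lacks nasal (/ɳ/).

/n/, /ɳ/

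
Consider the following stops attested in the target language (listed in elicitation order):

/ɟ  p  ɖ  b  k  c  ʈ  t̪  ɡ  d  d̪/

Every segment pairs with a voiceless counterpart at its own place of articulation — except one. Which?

/d/

Bilabial: /p/ ~ /b/
Dental: /t̪/ ~ /d̪/
Retroflex: /ʈ/ ~ /ɖ/
Palatal: /c/ ~ /ɟ/
Velar: /k/ ~ /ɡ/
Alveolar: only /d/ (voiced); no voiceless partner.
So /d/ is the unpaired segment.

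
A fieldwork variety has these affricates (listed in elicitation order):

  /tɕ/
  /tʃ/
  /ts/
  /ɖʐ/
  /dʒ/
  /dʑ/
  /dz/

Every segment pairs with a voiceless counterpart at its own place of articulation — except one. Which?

Alveolar: /ts/ ~ /dz/
Postalveolar: /tʃ/ ~ /dʒ/
Alveolo-palatal: /tɕ/ ~ /dʑ/
Retroflex: only /ɖʐ/ (voiced); no voiceless partner.
So /ɖʐ/ is the unpaired segment.

/ɖʐ/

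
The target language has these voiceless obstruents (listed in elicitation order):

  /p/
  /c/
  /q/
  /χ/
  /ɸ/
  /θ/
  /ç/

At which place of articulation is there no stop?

dental

Stop: /p/ (bilabial), /c/ (palatal), /q/ (uvular).
Fricative: /ɸ/ (bilabial), /θ/ (dental), /ç/ (palatal), /χ/ (uvular).
Every place of articulation has a stop member except dental, where /t̪/ would be expected.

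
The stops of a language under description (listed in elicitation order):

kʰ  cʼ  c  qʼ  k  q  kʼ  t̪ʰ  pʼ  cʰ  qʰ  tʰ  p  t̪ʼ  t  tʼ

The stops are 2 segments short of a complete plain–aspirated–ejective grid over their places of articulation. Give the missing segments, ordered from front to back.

/pʰ/, /t̪/

bilabial: plain /p/, aspirated —, ejective /pʼ/.
dental: plain —, aspirated /t̪ʰ/, ejective /t̪ʼ/.
alveolar: plain /t/, aspirated /tʰ/, ejective /tʼ/.
palatal: plain /c/, aspirated /cʰ/, ejective /cʼ/.
velar: plain /k/, aspirated /kʰ/, ejective /kʼ/.
uvular: plain /q/, aspirated /qʰ/, ejective /qʼ/.
Gaps, from front to back: bilabial lacks aspirated (/pʰ/); dental lacks plain (/t̪/).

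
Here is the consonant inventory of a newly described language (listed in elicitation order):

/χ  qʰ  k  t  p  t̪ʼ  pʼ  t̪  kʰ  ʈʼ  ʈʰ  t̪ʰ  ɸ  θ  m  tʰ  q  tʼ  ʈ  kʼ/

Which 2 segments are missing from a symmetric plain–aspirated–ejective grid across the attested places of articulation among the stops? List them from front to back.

/pʰ/, /qʼ/

place of articulation  plain     aspirated  ejective
bilabial          p         —         pʼ      
dental            t̪        t̪ʰ       t̪ʼ     
alveolar          t         tʰ        tʼ      
retroflex         ʈ         ʈʰ        ʈʼ      
velar             k         kʰ        kʼ      
uvular            q         qʰ        —       
Gaps, from front to back: bilabial lacks aspirated (/pʰ/); uvular lacks ejective (/qʼ/).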